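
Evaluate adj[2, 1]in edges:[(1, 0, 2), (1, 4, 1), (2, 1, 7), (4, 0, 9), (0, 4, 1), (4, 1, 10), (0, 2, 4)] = 7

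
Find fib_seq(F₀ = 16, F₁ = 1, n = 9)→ F_2 = F_1 + F_0 = 17
F_3 = F_2 + F_1 = 18
F_4 = F_3 + F_2 = 35
...
= [16, 1, 17, 18, 35, 53, 88, 141, 229]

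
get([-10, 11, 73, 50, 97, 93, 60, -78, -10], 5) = 93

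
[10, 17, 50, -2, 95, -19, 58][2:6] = [50, -2, 95, -19]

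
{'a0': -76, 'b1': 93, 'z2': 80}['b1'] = 93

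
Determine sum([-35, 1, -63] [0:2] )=-34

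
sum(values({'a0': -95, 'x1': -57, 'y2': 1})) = -151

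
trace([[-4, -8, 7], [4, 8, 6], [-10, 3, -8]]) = diagonal: (-4) + 8 + (-8)
= -4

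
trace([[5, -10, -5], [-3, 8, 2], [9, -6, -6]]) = 7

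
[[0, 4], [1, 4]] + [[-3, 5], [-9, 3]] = [[-3, 9], [-8, 7]]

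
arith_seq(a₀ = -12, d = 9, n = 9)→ a_0 = -12 + 0*9 = -12
a_1 = -12 + 1*9 = -3
a_2 = -12 + 2*9 = 6
...
= [-12, -3, 6, 15, 24, 33, 42, 51, 60]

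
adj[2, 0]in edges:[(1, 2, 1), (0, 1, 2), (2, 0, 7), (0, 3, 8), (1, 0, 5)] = 7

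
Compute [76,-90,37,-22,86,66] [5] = 66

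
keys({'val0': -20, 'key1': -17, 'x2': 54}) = ['val0', 'key1', 'x2']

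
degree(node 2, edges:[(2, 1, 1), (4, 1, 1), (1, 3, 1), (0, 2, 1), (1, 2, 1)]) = 3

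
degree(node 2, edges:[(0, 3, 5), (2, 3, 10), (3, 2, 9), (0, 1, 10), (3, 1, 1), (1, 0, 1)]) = 2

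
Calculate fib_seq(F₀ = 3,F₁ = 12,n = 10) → [3, 12, 15, 27, 42, 69, 111, 180, 291, 471]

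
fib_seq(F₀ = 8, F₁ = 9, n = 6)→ F_2 = F_1 + F_0 = 17
F_3 = F_2 + F_1 = 26
F_4 = F_3 + F_2 = 43
...
= [8, 9, 17, 26, 43, 69]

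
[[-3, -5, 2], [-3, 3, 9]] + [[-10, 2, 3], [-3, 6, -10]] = [[-13, -3, 5], [-6, 9, -1]]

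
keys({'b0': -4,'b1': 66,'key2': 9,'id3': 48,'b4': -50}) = ['b0', 'b1', 'key2', 'id3', 'b4']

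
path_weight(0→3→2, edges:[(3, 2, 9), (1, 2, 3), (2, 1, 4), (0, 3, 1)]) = 10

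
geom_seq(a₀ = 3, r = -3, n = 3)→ a_0 = 3*(-3)^0 = 3
a_1 = 3*(-3)^1 = -9
a_2 = 3*(-3)^2 = 27
= [3, -9, 27]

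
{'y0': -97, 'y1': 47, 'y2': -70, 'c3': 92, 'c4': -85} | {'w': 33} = {'y0': -97, 'y1': 47, 'y2': -70, 'c3': 92, 'c4': -85, 'w': 33}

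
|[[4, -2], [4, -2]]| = (4)*(-2) - (-2)*(4)
= 0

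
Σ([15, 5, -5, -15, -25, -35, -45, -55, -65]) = 15 + 5 + (-5) + (-15) + (-25) + (-35) + (-45) + (-55) + (-65)
= -225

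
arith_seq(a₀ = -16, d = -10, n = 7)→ a_0 = -16 + 0*-10 = -16
a_1 = -16 + 1*-10 = -26
a_2 = -16 + 2*-10 = -36
...
= [-16, -26, -36, -46, -56, -66, -76]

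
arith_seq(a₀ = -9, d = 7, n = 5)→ [-9, -2, 5, 12, 19]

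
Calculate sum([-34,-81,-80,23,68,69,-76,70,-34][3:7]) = slice → [23, 68, 69, -76]
23 + 68 + 69 + (-76)
= 84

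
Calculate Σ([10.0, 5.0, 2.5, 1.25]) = 10.0 + 5.0 + 2.5 + 1.25
= 18.75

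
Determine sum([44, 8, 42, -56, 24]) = 62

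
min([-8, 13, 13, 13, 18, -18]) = -18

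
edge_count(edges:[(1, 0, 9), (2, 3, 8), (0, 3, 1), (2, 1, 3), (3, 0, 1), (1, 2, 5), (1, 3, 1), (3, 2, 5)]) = 8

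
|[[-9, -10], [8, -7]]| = (-9)*(-7) - (-10)*(8)
= 143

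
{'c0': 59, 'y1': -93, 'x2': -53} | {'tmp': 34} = {'c0': 59, 'y1': -93, 'x2': -53, 'tmp': 34}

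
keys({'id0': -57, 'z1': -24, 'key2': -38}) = ['id0', 'z1', 'key2']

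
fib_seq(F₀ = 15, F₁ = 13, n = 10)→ [15, 13, 28, 41, 69, 110, 179, 289, 468, 757]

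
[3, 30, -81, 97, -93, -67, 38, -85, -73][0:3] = [3, 30, -81]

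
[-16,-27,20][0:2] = [-16, -27]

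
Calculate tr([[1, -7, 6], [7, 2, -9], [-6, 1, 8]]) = diagonal: 1 + 2 + 8
= 11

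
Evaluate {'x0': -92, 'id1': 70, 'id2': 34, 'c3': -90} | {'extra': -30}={'x0': -92, 'id1': 70, 'id2': 34, 'c3': -90, 'extra': -30}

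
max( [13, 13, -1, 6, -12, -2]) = 13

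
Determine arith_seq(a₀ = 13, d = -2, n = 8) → a_0 = 13 + 0*-2 = 13
a_1 = 13 + 1*-2 = 11
a_2 = 13 + 2*-2 = 9
...
= [13, 11, 9, 7, 5, 3, 1, -1]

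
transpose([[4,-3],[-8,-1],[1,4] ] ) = [[4, -8, 1], [-3, -1, 4]]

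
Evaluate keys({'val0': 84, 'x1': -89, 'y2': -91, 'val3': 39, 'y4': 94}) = ['val0', 'x1', 'y2', 'val3', 'y4']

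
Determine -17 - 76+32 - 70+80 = -51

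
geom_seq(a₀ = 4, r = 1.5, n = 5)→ [4.0, 6.0, 9.0, 13.5, 20.25]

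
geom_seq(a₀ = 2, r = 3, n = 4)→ [2, 6, 18, 54]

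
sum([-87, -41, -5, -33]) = (-87) + (-41) + (-5) + (-33)
= -166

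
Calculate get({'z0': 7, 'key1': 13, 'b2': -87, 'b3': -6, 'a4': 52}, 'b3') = -6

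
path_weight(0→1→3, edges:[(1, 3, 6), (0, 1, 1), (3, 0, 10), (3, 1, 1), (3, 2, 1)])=7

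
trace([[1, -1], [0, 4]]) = 5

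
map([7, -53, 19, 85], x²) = (7)²=49, (-53)²=2809, (19)²=361, (85)²=7225
= [49, 2809, 361, 7225]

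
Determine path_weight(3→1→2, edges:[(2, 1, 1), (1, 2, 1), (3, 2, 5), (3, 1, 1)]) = 2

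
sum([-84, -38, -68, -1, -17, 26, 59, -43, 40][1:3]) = -106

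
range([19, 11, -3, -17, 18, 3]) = 36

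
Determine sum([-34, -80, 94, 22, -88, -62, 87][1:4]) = slice → [-80, 94, 22]
(-80) + 94 + 22
= 36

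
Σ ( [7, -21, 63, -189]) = -140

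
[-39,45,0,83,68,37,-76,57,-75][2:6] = [0, 83, 68, 37]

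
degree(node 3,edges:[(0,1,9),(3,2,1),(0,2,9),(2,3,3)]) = 2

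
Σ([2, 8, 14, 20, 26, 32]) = 2 + 8 + 14 + 20 + 26 + 32
= 102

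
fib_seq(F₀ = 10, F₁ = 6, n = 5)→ [10, 6, 16, 22, 38]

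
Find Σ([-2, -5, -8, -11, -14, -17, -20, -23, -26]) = -126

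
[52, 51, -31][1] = 51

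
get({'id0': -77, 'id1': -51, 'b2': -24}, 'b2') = -24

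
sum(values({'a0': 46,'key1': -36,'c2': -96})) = 46 + (-36) + (-96)
= -86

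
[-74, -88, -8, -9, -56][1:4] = [-88, -8, -9]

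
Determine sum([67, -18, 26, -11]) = 67 + (-18) + 26 + (-11)
= 64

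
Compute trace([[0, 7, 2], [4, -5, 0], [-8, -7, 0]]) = -5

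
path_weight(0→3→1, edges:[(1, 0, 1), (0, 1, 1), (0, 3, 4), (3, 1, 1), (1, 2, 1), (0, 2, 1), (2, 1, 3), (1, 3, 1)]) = w(0→3)=4 + w(3→1)=1
= 5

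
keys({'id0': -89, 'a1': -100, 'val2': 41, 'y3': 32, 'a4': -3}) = ['id0', 'a1', 'val2', 'y3', 'a4']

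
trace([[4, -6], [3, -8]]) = diagonal: 4 + (-8)
= -4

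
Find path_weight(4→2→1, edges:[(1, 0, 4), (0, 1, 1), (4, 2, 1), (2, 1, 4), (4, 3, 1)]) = w(4→2)=1 + w(2→1)=4
= 5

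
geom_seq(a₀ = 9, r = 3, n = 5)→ [9, 27, 81, 243, 729]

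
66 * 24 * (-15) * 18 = -427680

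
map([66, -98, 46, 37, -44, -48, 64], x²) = (66)²=4356, (-98)²=9604, (46)²=2116, (37)²=1369, (-44)²=1936, (-48)²=2304, (64)²=4096
= [4356, 9604, 2116, 1369, 1936, 2304, 4096]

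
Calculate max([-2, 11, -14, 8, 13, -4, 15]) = 15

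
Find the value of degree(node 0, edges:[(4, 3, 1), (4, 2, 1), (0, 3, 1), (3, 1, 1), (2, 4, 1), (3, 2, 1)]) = incident: (0,3)
= 1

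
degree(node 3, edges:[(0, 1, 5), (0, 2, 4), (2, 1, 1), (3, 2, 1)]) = incident: (3,2)
= 1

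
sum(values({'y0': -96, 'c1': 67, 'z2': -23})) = -52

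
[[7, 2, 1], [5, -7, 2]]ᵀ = [[7, 5], [2, -7], [1, 2]]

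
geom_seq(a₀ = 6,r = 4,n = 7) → a_0 = 6*4^0 = 6
a_1 = 6*4^1 = 24
a_2 = 6*4^2 = 96
...
= [6, 24, 96, 384, 1536, 6144, 24576]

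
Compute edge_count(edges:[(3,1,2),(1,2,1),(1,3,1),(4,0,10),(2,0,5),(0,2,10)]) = 6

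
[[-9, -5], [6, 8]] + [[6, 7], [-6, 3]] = [[-3, 2], [0, 11]]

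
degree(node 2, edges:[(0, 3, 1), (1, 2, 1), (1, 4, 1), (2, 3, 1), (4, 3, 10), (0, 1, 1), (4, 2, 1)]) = 3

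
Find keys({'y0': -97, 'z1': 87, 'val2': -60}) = ['y0', 'z1', 'val2']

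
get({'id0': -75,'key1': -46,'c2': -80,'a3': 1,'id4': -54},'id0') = -75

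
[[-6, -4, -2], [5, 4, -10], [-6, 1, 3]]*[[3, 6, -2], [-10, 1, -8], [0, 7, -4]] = [[22, -54, 52], [-25, -36, -2], [-28, -14, -8]]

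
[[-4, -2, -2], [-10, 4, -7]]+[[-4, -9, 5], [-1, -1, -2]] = [[-8, -11, 3], [-11, 3, -9]]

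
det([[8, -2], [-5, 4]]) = 22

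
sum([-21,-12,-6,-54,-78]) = -171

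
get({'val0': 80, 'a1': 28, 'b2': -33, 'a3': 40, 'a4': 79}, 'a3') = 40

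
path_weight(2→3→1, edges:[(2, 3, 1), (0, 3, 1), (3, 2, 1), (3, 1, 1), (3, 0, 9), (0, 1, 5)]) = 2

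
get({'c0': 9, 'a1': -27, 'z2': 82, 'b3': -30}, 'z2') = 82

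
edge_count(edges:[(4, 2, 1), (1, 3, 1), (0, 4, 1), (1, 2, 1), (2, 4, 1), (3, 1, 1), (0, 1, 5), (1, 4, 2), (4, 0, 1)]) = 9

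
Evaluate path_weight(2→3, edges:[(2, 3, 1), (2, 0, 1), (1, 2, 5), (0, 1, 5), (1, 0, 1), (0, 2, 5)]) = w(2→3)=1
= 1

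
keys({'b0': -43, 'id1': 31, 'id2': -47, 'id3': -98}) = ['b0', 'id1', 'id2', 'id3']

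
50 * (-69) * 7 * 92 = -2221800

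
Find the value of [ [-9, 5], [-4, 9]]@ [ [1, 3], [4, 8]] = [[11, 13], [32, 60]]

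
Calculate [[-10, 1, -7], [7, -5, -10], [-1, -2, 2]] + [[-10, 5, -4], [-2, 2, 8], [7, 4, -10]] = [[-20, 6, -11], [5, -3, -2], [6, 2, -8]]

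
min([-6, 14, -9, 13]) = -9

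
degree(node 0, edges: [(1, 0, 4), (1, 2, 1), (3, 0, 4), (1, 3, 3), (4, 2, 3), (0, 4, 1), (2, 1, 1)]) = 3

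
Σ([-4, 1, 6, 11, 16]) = 30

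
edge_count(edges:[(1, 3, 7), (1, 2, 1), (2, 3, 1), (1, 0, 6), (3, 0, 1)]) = 5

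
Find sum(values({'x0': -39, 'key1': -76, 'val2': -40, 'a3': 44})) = -111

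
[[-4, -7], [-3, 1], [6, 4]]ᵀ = [[-4, -3, 6], [-7, 1, 4]]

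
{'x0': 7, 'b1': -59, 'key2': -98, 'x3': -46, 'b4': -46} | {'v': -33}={'x0': 7, 'b1': -59, 'key2': -98, 'x3': -46, 'b4': -46, 'v': -33}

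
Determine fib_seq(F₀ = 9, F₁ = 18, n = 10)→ [9, 18, 27, 45, 72, 117, 189, 306, 495, 801]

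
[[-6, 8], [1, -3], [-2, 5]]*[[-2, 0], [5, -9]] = [[52, -72], [-17, 27], [29, -45]]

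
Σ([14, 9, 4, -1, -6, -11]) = 14 + 9 + 4 + (-1) + (-6) + (-11)
= 9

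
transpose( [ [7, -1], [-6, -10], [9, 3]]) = [[7, -6, 9], [-1, -10, 3]]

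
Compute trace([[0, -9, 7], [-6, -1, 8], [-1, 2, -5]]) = -6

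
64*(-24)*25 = -38400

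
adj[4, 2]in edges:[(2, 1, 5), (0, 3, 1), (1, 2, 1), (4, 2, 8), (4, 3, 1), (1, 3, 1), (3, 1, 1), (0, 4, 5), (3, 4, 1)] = 8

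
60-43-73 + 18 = -38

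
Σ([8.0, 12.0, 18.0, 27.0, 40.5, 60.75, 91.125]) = 8.0 + 12.0 + 18.0 + 27.0 + 40.5 + 60.75 + 91.125
= 257.375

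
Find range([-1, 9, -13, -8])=22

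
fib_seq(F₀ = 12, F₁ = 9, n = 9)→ F_2 = F_1 + F_0 = 21
F_3 = F_2 + F_1 = 30
F_4 = F_3 + F_2 = 51
...
= [12, 9, 21, 30, 51, 81, 132, 213, 345]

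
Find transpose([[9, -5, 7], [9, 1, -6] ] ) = [[9, 9], [-5, 1], [7, -6]]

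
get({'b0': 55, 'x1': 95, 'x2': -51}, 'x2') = -51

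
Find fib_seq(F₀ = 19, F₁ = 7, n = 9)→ [19, 7, 26, 33, 59, 92, 151, 243, 394]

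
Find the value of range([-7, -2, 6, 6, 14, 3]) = 21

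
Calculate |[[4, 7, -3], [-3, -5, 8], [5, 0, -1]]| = (1)*(4)*det([[-5, 8], [0, -1]]) + (-1)*(7)*det([[-3, 8], [5, -1]]) + (1)*(-3)*det([[-3, -5], [5, 0]])
= 20 + 259 + -75
= 204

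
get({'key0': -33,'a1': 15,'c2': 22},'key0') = -33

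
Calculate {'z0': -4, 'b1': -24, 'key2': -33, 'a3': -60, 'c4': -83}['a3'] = -60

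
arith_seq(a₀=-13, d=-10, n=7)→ a_0 = -13 + 0*-10 = -13
a_1 = -13 + 1*-10 = -23
a_2 = -13 + 2*-10 = -33
...
= [-13, -23, -33, -43, -53, -63, -73]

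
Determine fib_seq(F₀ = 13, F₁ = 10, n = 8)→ [13, 10, 23, 33, 56, 89, 145, 234]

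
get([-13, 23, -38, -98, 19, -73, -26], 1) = 23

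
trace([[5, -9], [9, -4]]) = diagonal: 5 + (-4)
= 1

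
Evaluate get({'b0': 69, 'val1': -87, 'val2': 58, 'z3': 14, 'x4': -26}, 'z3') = 14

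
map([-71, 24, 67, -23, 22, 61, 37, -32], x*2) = [-142, 48, 134, -46, 44, 122, 74, -64]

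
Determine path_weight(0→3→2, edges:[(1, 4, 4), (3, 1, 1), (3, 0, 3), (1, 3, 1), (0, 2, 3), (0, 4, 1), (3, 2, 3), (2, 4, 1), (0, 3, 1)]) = 4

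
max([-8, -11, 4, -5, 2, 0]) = 4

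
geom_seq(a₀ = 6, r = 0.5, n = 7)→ [6.0, 3.0, 1.5, 0.75, 0.375, 0.1875, 0.09375]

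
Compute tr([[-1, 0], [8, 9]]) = 8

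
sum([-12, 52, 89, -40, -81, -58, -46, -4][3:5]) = -121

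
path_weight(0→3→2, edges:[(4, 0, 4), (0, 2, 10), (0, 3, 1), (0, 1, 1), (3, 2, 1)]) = 2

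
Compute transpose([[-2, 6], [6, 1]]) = [[-2, 6], [6, 1]]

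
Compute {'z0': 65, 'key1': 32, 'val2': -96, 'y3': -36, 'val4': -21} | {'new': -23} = {'z0': 65, 'key1': 32, 'val2': -96, 'y3': -36, 'val4': -21, 'new': -23}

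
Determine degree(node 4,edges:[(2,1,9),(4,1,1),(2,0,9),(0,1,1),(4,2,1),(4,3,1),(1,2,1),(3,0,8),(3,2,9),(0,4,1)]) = 4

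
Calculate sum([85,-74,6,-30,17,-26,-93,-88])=85 + (-74) + 6 + (-30) + 17 + (-26) + (-93) + (-88)
= -203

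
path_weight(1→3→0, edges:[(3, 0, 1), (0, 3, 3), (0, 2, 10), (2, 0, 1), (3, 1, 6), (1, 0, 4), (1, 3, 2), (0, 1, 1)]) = 3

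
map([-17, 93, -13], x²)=[289, 8649, 169]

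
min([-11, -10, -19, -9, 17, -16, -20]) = -20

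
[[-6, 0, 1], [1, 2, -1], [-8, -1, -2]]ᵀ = [[-6, 1, -8], [0, 2, -1], [1, -1, -2]]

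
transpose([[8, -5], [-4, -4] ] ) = [[8, -4], [-5, -4]]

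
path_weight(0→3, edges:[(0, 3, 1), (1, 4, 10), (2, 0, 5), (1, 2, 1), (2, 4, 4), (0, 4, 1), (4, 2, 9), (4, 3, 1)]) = 1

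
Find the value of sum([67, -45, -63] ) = 67 + (-45) + (-63)
= -41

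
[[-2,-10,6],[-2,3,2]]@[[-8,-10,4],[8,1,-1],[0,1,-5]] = C[0][0] = (-2)*(-8) + (-10)*(8) + (6)*(0) = -64
C[0][1] = (-2)*(-10) + (-10)*(1) + (6)*(1) = 16
C[0][2] = (-2)*(4) + (-10)*(-1) + (6)*(-5) = -28
C[1][0] = (-2)*(-8) + (3)*(8) + (2)*(0) = 40
C[1][1] = (-2)*(-10) + (3)*(1) + (2)*(1) = 25
C[1][2] = (-2)*(4) + (3)*(-1) + (2)*(-5) = -21
= [[-64, 16, -28], [40, 25, -21]]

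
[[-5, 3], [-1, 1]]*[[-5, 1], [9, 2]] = [[52, 1], [14, 1]]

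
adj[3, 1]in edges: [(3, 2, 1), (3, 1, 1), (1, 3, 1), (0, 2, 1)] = 1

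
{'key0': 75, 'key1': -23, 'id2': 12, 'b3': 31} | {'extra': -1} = {'key0': 75, 'key1': -23, 'id2': 12, 'b3': 31, 'extra': -1}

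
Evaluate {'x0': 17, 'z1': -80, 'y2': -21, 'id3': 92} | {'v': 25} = {'x0': 17, 'z1': -80, 'y2': -21, 'id3': 92, 'v': 25}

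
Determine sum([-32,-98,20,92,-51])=-69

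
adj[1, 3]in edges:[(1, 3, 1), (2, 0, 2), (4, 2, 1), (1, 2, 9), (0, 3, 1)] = 1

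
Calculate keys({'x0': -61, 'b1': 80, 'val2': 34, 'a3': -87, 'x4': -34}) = ['x0', 'b1', 'val2', 'a3', 'x4']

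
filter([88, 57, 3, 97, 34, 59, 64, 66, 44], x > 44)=[88, 57, 97, 59, 64, 66]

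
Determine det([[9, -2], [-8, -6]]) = -70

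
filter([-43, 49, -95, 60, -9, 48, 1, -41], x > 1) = [49, 60, 48]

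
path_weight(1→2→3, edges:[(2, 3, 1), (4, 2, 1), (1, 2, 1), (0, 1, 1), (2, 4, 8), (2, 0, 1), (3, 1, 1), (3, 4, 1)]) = w(1→2)=1 + w(2→3)=1
= 2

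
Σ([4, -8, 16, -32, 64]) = 44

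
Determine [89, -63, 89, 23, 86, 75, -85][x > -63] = keep x where x > -63: 89✓, -63✗, 89✓, 23✓, 86✓, 75✓, -85✗
= [89, 89, 23, 86, 75]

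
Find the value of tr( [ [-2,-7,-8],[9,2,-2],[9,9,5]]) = diagonal: (-2) + 2 + 5
= 5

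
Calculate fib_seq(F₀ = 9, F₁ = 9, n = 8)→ F_2 = F_1 + F_0 = 18
F_3 = F_2 + F_1 = 27
F_4 = F_3 + F_2 = 45
...
= [9, 9, 18, 27, 45, 72, 117, 189]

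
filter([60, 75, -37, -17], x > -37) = keep x where x > -37: 60✓, 75✓, -37✗, -17✓
= [60, 75, -17]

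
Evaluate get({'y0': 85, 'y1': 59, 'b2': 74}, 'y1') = 59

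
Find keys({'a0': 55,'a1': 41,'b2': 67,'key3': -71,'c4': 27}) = ['a0', 'a1', 'b2', 'key3', 'c4']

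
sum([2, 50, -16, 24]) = 60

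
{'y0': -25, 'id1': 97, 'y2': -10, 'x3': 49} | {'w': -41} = {'y0': -25, 'id1': 97, 'y2': -10, 'x3': 49, 'w': -41}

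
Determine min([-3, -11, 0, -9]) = -11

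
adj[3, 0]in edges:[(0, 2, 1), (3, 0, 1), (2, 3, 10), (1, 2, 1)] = 1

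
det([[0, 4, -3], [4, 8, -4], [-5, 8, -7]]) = (1)*(0)*det([[8, -4], [8, -7]]) + (-1)*(4)*det([[4, -4], [-5, -7]]) + (1)*(-3)*det([[4, 8], [-5, 8]])
= 0 + 192 + -216
= -24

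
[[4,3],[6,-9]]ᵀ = [[4, 6], [3, -9]]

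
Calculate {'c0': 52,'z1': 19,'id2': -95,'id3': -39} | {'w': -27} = {'c0': 52, 'z1': 19, 'id2': -95, 'id3': -39, 'w': -27}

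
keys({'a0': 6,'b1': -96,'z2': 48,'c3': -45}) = ['a0', 'b1', 'z2', 'c3']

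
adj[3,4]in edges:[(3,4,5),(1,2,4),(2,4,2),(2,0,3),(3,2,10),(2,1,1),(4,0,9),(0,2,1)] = 5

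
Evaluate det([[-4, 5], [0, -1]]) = 4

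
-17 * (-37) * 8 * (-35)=-176120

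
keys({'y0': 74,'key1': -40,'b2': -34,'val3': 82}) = ['y0', 'key1', 'b2', 'val3']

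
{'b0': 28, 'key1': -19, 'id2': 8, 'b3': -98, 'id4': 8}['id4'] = 8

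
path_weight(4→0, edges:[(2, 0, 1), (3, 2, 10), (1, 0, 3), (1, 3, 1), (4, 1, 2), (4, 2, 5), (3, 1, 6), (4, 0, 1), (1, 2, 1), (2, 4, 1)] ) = w(4→0)=1
= 1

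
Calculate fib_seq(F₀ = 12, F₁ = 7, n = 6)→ [12, 7, 19, 26, 45, 71]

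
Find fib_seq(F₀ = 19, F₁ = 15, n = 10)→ [19, 15, 34, 49, 83, 132, 215, 347, 562, 909]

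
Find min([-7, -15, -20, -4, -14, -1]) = -20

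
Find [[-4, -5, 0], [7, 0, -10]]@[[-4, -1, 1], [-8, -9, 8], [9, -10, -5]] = C[0][0] = (-4)*(-4) + (-5)*(-8) + (0)*(9) = 56
C[0][1] = (-4)*(-1) + (-5)*(-9) + (0)*(-10) = 49
C[0][2] = (-4)*(1) + (-5)*(8) + (0)*(-5) = -44
C[1][0] = (7)*(-4) + (0)*(-8) + (-10)*(9) = -118
C[1][1] = (7)*(-1) + (0)*(-9) + (-10)*(-10) = 93
C[1][2] = (7)*(1) + (0)*(8) + (-10)*(-5) = 57
= [[56, 49, -44], [-118, 93, 57]]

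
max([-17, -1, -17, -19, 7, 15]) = 15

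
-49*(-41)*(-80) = -160720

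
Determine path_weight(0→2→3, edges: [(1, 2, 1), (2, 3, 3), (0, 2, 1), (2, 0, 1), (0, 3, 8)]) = w(0→2)=1 + w(2→3)=3
= 4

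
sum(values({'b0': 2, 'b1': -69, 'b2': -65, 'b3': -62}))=-194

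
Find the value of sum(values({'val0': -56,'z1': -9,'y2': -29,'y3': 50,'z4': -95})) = (-56) + (-9) + (-29) + 50 + (-95)
= -139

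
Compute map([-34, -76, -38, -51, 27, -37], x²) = [1156, 5776, 1444, 2601, 729, 1369]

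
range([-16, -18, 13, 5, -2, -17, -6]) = 31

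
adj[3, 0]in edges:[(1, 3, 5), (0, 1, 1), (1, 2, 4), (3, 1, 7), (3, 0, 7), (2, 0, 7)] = 7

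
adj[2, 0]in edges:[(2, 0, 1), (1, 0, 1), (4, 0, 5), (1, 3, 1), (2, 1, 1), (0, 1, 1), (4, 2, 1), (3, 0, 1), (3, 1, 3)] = 1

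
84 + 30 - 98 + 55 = 71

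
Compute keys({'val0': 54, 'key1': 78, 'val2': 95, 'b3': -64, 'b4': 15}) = ['val0', 'key1', 'val2', 'b3', 'b4']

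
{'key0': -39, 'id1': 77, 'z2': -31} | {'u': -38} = {'key0': -39, 'id1': 77, 'z2': -31, 'u': -38}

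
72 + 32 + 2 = 106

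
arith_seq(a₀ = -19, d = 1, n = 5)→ a_0 = -19 + 0*1 = -19
a_1 = -19 + 1*1 = -18
a_2 = -19 + 2*1 = -17
...
= [-19, -18, -17, -16, -15]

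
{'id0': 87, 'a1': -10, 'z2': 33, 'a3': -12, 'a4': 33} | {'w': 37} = {'id0': 87, 'a1': -10, 'z2': 33, 'a3': -12, 'a4': 33, 'w': 37}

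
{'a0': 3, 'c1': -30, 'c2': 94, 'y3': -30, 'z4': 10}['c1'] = -30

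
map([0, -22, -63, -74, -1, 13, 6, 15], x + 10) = 0+10=10, -22+10=-12, -63+10=-53, -74+10=-64, -1+10=9, 13+10=23, 6+10=16, 15+10=25
= [10, -12, -53, -64, 9, 23, 16, 25]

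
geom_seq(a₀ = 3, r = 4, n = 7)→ [3, 12, 48, 192, 768, 3072, 12288]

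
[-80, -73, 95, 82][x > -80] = [-73, 95, 82]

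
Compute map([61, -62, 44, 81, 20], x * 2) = [122, -124, 88, 162, 40]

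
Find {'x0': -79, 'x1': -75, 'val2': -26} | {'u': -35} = {'x0': -79, 'x1': -75, 'val2': -26, 'u': -35}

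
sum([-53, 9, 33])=-11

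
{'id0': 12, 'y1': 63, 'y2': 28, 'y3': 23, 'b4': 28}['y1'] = 63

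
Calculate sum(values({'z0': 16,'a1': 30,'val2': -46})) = 16 + 30 + (-46)
= 0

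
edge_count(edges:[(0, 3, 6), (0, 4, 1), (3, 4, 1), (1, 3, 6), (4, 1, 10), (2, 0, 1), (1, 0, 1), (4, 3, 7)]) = 8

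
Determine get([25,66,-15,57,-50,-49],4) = -50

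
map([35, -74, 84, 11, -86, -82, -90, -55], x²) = [1225, 5476, 7056, 121, 7396, 6724, 8100, 3025]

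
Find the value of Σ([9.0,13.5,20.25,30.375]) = 9.0 + 13.5 + 20.25 + 30.375
= 73.125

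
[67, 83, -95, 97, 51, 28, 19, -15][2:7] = [-95, 97, 51, 28, 19]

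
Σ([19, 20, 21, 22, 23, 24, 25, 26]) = 180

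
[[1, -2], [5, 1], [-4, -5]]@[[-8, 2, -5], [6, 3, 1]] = C[0][0] = (1)*(-8) + (-2)*(6) = -20
C[0][1] = (1)*(2) + (-2)*(3) = -4
C[0][2] = (1)*(-5) + (-2)*(1) = -7
C[1][0] = (5)*(-8) + (1)*(6) = -34
C[1][1] = (5)*(2) + (1)*(3) = 13
C[1][2] = (5)*(-5) + (1)*(1) = -24
... (3 more cells)
= [[-20, -4, -7], [-34, 13, -24], [2, -23, 15]]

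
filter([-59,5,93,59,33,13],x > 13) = keep x where x > 13: -59✗, 5✗, 93✓, 59✓, 33✓, 13✗
= [93, 59, 33]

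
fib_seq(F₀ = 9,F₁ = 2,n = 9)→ F_2 = F_1 + F_0 = 11
F_3 = F_2 + F_1 = 13
F_4 = F_3 + F_2 = 24
...
= [9, 2, 11, 13, 24, 37, 61, 98, 159]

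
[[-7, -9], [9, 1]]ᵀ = [[-7, 9], [-9, 1]]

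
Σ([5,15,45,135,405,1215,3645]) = 5465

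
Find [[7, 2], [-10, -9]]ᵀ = [[7, -10], [2, -9]]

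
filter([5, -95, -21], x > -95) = keep x where x > -95: 5✓, -95✗, -21✓
= [5, -21]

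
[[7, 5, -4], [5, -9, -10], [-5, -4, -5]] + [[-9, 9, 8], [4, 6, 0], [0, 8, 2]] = [[-2, 14, 4], [9, -3, -10], [-5, 4, -3]]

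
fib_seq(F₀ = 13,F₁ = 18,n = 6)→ F_2 = F_1 + F_0 = 31
F_3 = F_2 + F_1 = 49
F_4 = F_3 + F_2 = 80
...
= [13, 18, 31, 49, 80, 129]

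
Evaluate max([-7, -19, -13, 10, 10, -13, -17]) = 10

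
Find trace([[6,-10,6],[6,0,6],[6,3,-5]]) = 1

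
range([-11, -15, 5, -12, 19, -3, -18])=37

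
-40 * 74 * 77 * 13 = -2962960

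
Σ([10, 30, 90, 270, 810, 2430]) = 3640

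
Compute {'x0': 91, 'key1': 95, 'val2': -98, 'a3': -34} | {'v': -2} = {'x0': 91, 'key1': 95, 'val2': -98, 'a3': -34, 'v': -2}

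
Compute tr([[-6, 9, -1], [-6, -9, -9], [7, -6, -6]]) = -21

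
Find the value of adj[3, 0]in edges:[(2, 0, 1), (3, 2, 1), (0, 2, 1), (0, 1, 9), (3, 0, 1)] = 1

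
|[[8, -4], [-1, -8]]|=(8)*(-8) - (-4)*(-1)
= -68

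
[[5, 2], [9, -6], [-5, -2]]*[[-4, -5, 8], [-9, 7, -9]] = C[0][0] = (5)*(-4) + (2)*(-9) = -38
C[0][1] = (5)*(-5) + (2)*(7) = -11
C[0][2] = (5)*(8) + (2)*(-9) = 22
C[1][0] = (9)*(-4) + (-6)*(-9) = 18
C[1][1] = (9)*(-5) + (-6)*(7) = -87
C[1][2] = (9)*(8) + (-6)*(-9) = 126
... (3 more cells)
= [[-38, -11, 22], [18, -87, 126], [38, 11, -22]]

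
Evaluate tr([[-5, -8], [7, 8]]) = diagonal: (-5) + 8
= 3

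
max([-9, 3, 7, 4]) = 7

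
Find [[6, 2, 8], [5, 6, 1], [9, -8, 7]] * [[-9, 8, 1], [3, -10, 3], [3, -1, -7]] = C[0][0] = (6)*(-9) + (2)*(3) + (8)*(3) = -24
C[0][1] = (6)*(8) + (2)*(-10) + (8)*(-1) = 20
C[0][2] = (6)*(1) + (2)*(3) + (8)*(-7) = -44
C[1][0] = (5)*(-9) + (6)*(3) + (1)*(3) = -24
C[1][1] = (5)*(8) + (6)*(-10) + (1)*(-1) = -21
C[1][2] = (5)*(1) + (6)*(3) + (1)*(-7) = 16
... (3 more cells)
= [[-24, 20, -44], [-24, -21, 16], [-84, 145, -64]]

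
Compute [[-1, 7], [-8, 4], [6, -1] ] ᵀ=[[-1, -8, 6], [7, 4, -1]]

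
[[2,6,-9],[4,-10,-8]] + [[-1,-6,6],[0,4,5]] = [[1, 0, -3], [4, -6, -3]]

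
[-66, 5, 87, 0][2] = 87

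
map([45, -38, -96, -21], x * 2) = 45*2=90, -38*2=-76, -96*2=-192, -21*2=-42
= [90, -76, -192, -42]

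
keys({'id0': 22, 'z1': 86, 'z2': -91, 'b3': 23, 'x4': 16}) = ['id0', 'z1', 'z2', 'b3', 'x4']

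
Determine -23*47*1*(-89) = 96209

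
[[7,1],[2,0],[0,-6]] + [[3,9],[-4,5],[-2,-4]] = [[10, 10], [-2, 5], [-2, -10]]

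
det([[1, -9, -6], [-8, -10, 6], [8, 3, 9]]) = -1524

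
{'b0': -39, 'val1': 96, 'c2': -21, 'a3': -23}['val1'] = 96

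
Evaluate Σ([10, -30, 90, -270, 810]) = 610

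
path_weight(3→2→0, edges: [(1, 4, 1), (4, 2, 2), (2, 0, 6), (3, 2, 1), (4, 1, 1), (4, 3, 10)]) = 7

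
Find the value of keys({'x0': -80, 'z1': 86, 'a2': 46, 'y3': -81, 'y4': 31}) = ['x0', 'z1', 'a2', 'y3', 'y4']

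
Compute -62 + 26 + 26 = -10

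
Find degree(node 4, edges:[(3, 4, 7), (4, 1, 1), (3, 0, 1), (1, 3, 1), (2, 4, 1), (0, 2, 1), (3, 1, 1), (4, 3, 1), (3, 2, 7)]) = 4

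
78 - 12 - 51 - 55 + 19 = -21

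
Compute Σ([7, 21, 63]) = 91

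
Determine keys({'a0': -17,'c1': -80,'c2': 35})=['a0', 'c1', 'c2']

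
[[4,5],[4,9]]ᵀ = [[4, 4], [5, 9]]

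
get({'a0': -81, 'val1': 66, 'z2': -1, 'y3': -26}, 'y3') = -26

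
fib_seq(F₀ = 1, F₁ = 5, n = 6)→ [1, 5, 6, 11, 17, 28]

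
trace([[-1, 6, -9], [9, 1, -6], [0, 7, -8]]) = -8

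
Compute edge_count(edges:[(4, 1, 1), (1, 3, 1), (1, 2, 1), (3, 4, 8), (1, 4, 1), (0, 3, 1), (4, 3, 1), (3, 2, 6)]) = 8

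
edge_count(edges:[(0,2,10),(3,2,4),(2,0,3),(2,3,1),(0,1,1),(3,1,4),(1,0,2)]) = 7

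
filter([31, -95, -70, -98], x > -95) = keep x where x > -95: 31✓, -95✗, -70✓, -98✗
= [31, -70]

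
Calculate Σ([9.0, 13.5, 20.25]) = 42.75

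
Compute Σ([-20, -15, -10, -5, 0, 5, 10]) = -35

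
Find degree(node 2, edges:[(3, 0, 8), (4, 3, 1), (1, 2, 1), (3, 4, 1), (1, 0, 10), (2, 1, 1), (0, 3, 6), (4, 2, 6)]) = incident: (1,2), (2,1), (4,2)
= 3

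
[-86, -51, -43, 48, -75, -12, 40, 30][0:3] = [-86, -51, -43]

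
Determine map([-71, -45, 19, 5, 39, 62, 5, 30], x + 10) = [-61, -35, 29, 15, 49, 72, 15, 40]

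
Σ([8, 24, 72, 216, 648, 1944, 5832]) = 8744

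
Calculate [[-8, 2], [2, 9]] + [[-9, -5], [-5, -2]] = [[-17, -3], [-3, 7]]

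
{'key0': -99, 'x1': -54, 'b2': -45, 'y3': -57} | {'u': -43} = {'key0': -99, 'x1': -54, 'b2': -45, 'y3': -57, 'u': -43}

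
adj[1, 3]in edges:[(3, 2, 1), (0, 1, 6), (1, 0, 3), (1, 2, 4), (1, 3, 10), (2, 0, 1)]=10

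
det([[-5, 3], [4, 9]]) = -57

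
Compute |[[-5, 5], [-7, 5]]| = 10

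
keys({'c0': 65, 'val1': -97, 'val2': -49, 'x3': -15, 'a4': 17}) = ['c0', 'val1', 'val2', 'x3', 'a4']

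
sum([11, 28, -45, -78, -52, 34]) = -102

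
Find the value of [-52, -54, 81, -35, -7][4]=-7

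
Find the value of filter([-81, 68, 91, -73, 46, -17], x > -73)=[68, 91, 46, -17]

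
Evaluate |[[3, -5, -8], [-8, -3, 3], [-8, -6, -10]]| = 472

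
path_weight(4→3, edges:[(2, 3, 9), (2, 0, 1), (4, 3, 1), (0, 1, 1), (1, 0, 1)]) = w(4→3)=1
= 1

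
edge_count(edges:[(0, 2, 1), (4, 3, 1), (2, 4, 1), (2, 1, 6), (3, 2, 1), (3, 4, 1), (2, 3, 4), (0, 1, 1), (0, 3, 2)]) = 9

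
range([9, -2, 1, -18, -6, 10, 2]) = 28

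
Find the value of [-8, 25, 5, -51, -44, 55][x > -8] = keep x where x > -8: -8✗, 25✓, 5✓, -51✗, -44✗, 55✓
= [25, 5, 55]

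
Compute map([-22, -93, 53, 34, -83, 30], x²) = [484, 8649, 2809, 1156, 6889, 900]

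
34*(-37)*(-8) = 10064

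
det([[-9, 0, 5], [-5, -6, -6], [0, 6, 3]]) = -312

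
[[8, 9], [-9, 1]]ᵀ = [[8, -9], [9, 1]]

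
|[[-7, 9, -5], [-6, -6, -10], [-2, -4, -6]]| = (1)*(-7)*det([[-6, -10], [-4, -6]]) + (-1)*(9)*det([[-6, -10], [-2, -6]]) + (1)*(-5)*det([[-6, -6], [-2, -4]])
= 28 + -144 + -60
= -176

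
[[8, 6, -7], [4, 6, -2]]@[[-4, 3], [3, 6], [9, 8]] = C[0][0] = (8)*(-4) + (6)*(3) + (-7)*(9) = -77
C[0][1] = (8)*(3) + (6)*(6) + (-7)*(8) = 4
C[1][0] = (4)*(-4) + (6)*(3) + (-2)*(9) = -16
C[1][1] = (4)*(3) + (6)*(6) + (-2)*(8) = 32
= [[-77, 4], [-16, 32]]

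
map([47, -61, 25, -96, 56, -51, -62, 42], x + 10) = [57, -51, 35, -86, 66, -41, -52, 52]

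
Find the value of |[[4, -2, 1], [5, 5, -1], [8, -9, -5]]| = -255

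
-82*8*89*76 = -4437184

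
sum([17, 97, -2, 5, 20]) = 17 + 97 + (-2) + 5 + 20
= 137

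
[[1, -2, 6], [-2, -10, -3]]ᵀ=[[1, -2], [-2, -10], [6, -3]]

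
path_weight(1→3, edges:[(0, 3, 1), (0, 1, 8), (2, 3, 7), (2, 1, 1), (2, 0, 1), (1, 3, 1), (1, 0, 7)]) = w(1→3)=1
= 1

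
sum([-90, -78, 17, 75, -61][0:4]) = -76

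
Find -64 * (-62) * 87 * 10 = 3452160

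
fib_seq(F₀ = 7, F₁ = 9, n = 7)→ F_2 = F_1 + F_0 = 16
F_3 = F_2 + F_1 = 25
F_4 = F_3 + F_2 = 41
...
= [7, 9, 16, 25, 41, 66, 107]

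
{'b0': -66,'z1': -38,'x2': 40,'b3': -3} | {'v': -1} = {'b0': -66, 'z1': -38, 'x2': 40, 'b3': -3, 'v': -1}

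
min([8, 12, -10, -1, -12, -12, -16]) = -16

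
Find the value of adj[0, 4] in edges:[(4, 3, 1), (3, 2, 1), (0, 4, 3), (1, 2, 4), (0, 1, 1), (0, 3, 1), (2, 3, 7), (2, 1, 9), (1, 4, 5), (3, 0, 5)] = 3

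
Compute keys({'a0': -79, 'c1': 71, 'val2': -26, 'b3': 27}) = ['a0', 'c1', 'val2', 'b3']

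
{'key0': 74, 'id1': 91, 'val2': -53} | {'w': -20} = {'key0': 74, 'id1': 91, 'val2': -53, 'w': -20}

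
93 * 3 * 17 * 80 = 379440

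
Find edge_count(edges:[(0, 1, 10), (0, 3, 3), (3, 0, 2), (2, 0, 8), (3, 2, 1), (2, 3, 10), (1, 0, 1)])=7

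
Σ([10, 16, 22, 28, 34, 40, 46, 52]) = 10 + 16 + 22 + 28 + 34 + 40 + 46 + 52
= 248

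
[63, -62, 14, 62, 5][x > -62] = [63, 14, 62, 5]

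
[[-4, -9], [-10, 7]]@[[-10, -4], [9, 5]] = [[-41, -29], [163, 75]]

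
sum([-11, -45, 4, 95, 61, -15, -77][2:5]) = slice → [4, 95, 61]
4 + 95 + 61
= 160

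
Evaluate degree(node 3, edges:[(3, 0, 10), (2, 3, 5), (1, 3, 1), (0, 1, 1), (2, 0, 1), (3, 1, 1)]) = 4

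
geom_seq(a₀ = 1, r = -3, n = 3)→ a_0 = 1*(-3)^0 = 1
a_1 = 1*(-3)^1 = -3
a_2 = 1*(-3)^2 = 9
= [1, -3, 9]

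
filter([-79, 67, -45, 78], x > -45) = keep x where x > -45: -79✗, 67✓, -45✗, 78✓
= [67, 78]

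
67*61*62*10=2533940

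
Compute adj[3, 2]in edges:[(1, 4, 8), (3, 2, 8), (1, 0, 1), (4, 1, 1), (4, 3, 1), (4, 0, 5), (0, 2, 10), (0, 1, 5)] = 8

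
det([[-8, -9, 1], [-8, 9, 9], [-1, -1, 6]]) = (1)*(-8)*det([[9, 9], [-1, 6]]) + (-1)*(-9)*det([[-8, 9], [-1, 6]]) + (1)*(1)*det([[-8, 9], [-1, -1]])
= -504 + -351 + 17
= -838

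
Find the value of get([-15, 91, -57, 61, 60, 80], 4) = 60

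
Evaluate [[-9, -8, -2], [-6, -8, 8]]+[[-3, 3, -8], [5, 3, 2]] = [[-12, -5, -10], [-1, -5, 10]]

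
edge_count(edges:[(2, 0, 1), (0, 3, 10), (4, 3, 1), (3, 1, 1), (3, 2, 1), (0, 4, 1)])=6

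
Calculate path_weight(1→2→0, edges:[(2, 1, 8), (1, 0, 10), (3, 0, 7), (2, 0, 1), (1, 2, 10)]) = w(1→2)=10 + w(2→0)=1
= 11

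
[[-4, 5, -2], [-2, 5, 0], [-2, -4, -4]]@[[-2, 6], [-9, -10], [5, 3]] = C[0][0] = (-4)*(-2) + (5)*(-9) + (-2)*(5) = -47
C[0][1] = (-4)*(6) + (5)*(-10) + (-2)*(3) = -80
C[1][0] = (-2)*(-2) + (5)*(-9) + (0)*(5) = -41
C[1][1] = (-2)*(6) + (5)*(-10) + (0)*(3) = -62
C[2][0] = (-2)*(-2) + (-4)*(-9) + (-4)*(5) = 20
C[2][1] = (-2)*(6) + (-4)*(-10) + (-4)*(3) = 16
= [[-47, -80], [-41, -62], [20, 16]]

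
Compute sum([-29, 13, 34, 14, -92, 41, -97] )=(-29) + 13 + 34 + 14 + (-92) + 41 + (-97)
= -116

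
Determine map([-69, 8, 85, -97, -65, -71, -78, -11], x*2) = -69*2=-138, 8*2=16, 85*2=170, -97*2=-194, -65*2=-130, -71*2=-142, -78*2=-156, -11*2=-22
= [-138, 16, 170, -194, -130, -142, -156, -22]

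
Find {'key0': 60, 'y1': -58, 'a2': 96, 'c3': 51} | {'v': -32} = {'key0': 60, 'y1': -58, 'a2': 96, 'c3': 51, 'v': -32}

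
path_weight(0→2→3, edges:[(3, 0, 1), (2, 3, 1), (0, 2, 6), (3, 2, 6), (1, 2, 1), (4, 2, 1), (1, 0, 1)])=7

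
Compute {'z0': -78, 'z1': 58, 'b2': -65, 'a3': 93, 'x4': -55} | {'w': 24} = {'z0': -78, 'z1': 58, 'b2': -65, 'a3': 93, 'x4': -55, 'w': 24}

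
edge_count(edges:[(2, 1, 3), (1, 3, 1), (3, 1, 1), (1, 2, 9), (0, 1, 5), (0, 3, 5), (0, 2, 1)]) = 7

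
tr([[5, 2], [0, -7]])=-2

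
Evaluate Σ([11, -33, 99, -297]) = 11 + -33 + 99 + -297
= -220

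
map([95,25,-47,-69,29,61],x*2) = [190, 50, -94, -138, 58, 122]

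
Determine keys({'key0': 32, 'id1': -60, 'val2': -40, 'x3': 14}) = ['key0', 'id1', 'val2', 'x3']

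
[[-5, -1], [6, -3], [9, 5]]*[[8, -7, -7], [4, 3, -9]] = [[-44, 32, 44], [36, -51, -15], [92, -48, -108]]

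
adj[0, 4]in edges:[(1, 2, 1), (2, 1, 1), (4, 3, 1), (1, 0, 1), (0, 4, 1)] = 1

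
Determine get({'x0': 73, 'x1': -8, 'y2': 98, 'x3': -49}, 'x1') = -8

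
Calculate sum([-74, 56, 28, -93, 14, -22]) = -91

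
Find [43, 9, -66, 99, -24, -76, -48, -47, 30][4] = -24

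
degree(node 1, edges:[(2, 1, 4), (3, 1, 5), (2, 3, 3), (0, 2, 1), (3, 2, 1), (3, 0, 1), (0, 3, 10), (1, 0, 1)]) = incident: (2,1), (3,1), (1,0)
= 3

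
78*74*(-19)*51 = -5593068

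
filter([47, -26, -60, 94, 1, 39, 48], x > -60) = keep x where x > -60: 47✓, -26✓, -60✗, 94✓, 1✓, 39✓, 48✓
= [47, -26, 94, 1, 39, 48]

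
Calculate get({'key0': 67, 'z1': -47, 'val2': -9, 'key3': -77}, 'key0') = 67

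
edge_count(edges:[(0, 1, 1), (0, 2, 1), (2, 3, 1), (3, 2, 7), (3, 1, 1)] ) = 5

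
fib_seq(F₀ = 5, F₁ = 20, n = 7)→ F_2 = F_1 + F_0 = 25
F_3 = F_2 + F_1 = 45
F_4 = F_3 + F_2 = 70
...
= [5, 20, 25, 45, 70, 115, 185]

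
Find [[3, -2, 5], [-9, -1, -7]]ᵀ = [[3, -9], [-2, -1], [5, -7]]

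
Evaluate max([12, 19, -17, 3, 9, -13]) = 19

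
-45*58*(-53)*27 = 3734910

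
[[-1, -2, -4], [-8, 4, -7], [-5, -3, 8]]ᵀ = [[-1, -8, -5], [-2, 4, -3], [-4, -7, 8]]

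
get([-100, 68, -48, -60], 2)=-48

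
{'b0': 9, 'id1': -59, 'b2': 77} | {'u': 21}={'b0': 9, 'id1': -59, 'b2': 77, 'u': 21}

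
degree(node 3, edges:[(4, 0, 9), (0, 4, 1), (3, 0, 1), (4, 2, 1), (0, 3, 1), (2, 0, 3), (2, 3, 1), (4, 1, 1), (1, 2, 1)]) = incident: (3,0), (0,3), (2,3)
= 3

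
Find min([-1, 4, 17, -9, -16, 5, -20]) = -20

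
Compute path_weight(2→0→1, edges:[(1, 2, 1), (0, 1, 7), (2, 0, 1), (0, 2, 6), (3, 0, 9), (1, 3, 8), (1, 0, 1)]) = 8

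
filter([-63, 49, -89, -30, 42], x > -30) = [49, 42]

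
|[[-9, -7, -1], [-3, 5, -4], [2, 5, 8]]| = -627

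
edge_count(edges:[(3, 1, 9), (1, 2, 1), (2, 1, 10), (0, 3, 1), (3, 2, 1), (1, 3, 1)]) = 6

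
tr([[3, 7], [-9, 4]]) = 7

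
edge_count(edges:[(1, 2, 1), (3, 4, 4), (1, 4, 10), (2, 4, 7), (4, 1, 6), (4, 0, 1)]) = 6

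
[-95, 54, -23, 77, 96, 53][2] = -23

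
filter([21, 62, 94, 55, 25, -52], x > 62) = [94]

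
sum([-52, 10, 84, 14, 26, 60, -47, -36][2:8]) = slice → [84, 14, 26, 60, -47, -36]
84 + 14 + 26 + 60 + (-47) + (-36)
= 101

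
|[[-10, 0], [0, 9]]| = (-10)*(9) - (0)*(0)
= -90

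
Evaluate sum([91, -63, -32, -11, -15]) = -30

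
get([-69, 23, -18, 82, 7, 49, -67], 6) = -67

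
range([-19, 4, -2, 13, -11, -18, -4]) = 32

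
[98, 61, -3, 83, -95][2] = -3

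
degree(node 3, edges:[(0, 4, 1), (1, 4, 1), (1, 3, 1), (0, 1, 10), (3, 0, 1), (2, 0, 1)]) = 2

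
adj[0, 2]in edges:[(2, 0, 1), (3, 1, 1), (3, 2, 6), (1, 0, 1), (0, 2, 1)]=1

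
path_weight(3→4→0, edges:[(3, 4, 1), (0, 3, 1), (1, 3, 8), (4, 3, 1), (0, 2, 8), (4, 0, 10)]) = w(3→4)=1 + w(4→0)=10
= 11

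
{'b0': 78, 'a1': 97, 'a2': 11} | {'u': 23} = {'b0': 78, 'a1': 97, 'a2': 11, 'u': 23}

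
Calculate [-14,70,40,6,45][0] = -14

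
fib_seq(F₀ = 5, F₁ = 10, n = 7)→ F_2 = F_1 + F_0 = 15
F_3 = F_2 + F_1 = 25
F_4 = F_3 + F_2 = 40
...
= [5, 10, 15, 25, 40, 65, 105]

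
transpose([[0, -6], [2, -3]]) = [[0, 2], [-6, -3]]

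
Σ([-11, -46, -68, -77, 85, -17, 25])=(-11) + (-46) + (-68) + (-77) + 85 + (-17) + 25
= -109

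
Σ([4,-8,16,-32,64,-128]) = 4 + -8 + 16 + -32 + 64 + -128
= -84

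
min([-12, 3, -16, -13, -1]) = -16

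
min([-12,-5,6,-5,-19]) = -19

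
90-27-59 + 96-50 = 50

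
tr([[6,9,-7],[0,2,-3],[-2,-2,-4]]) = 4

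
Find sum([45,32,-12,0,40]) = 45 + 32 + (-12) + 0 + 40
= 105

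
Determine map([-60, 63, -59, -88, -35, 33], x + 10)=[-50, 73, -49, -78, -25, 43]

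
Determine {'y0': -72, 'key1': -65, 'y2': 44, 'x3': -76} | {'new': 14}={'y0': -72, 'key1': -65, 'y2': 44, 'x3': -76, 'new': 14}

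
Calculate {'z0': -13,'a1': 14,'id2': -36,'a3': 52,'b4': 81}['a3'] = 52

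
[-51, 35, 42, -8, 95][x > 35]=[42, 95]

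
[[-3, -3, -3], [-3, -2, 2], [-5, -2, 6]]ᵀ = [[-3, -3, -5], [-3, -2, -2], [-3, 2, 6]]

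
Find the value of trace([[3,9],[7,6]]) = 9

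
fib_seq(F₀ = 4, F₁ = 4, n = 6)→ [4, 4, 8, 12, 20, 32]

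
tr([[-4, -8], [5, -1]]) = diagonal: (-4) + (-1)
= -5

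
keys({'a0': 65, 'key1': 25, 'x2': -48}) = ['a0', 'key1', 'x2']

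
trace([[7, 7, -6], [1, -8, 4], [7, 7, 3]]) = diagonal: 7 + (-8) + 3
= 2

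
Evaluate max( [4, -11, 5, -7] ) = 5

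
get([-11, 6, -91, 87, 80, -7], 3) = 87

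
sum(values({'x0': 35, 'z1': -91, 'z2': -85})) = 35 + (-91) + (-85)
= -141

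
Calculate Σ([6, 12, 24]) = 6 + 12 + 24
= 42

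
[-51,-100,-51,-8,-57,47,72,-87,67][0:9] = [-51, -100, -51, -8, -57, 47, 72, -87, 67]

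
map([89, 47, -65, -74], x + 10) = 89+10=99, 47+10=57, -65+10=-55, -74+10=-64
= [99, 57, -55, -64]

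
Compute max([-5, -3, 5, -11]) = 5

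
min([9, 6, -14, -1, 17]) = -14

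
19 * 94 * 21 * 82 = 3075492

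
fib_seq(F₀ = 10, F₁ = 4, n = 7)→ [10, 4, 14, 18, 32, 50, 82]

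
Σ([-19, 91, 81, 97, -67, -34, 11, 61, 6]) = 227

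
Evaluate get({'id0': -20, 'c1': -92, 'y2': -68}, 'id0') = -20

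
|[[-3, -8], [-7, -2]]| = (-3)*(-2) - (-8)*(-7)
= -50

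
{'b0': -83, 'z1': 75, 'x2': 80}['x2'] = 80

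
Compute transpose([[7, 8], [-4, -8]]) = [[7, -4], [8, -8]]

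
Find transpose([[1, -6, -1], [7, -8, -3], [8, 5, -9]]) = [[1, 7, 8], [-6, -8, 5], [-1, -3, -9]]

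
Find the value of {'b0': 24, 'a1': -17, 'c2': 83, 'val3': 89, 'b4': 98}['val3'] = 89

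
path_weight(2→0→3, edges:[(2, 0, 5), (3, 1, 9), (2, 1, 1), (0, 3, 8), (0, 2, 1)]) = w(2→0)=5 + w(0→3)=8
= 13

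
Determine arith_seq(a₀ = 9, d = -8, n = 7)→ [9, 1, -7, -15, -23, -31, -39]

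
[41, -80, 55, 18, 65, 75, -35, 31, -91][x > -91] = keep x where x > -91: 41✓, -80✓, 55✓, 18✓, 65✓, 75✓, -35✓, 31✓, -91✗
= [41, -80, 55, 18, 65, 75, -35, 31]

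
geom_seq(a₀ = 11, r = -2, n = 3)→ [11, -22, 44]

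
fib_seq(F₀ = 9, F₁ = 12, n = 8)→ F_2 = F_1 + F_0 = 21
F_3 = F_2 + F_1 = 33
F_4 = F_3 + F_2 = 54
...
= [9, 12, 21, 33, 54, 87, 141, 228]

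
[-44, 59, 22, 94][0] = -44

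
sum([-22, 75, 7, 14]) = 74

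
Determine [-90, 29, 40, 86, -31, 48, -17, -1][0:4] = [-90, 29, 40, 86]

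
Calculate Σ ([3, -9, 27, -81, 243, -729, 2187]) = 3 + -9 + 27 + -81 + 243 + -729 + 2187
= 1641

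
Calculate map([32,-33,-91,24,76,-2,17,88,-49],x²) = [1024, 1089, 8281, 576, 5776, 4, 289, 7744, 2401]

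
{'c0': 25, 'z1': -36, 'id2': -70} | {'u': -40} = {'c0': 25, 'z1': -36, 'id2': -70, 'u': -40}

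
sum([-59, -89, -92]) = -240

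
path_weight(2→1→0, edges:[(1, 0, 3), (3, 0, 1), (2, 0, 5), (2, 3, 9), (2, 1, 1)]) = 4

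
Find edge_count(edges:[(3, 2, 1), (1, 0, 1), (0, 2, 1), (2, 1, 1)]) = 4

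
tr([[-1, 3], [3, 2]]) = diagonal: (-1) + 2
= 1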